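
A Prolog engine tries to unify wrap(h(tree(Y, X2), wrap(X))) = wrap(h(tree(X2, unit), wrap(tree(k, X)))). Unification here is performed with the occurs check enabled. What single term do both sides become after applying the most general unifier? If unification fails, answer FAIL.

Decompose wrap/1: h(tree(Y, X2), wrap(X)) = h(tree(X2, unit), wrap(tree(k, X))).
Decompose h/2: tree(Y, X2) = tree(X2, unit),  wrap(X) = wrap(tree(k, X)).
Decompose tree/2: Y = X2,  X2 = unit.
Bind Y := X2; no other remaining equation mentions Y.
Bind X2 := unit; no other remaining equation mentions X2. Substituting into the earlier binding gives Y := unit.
Decompose wrap/1: X = tree(k, X).
Occurs check fails: X occurs in tree(k, X); the equation X = tree(k, X) has no finite solution.

FAIL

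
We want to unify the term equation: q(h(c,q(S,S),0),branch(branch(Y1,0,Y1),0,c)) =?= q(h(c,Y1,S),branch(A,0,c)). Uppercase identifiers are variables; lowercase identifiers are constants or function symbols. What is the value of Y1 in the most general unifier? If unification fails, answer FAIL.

Decompose q/2: h(c,q(S,S),0) =?= h(c,Y1,S),  branch(branch(Y1,0,Y1),0,c) =?= branch(A,0,c).
Decompose h/3: c =?= c,  q(S,S) =?= Y1,  0 =?= S.
Delete trivial equation c =?= c.
Bind Y1 := q(S,S); substituting into the one remaining equation that mentions Y1 gives: branch(branch(q(S,S),0,q(S,S)),0,c) =?= branch(A,0,c).
Bind S := 0; substituting into the remaining equation gives: branch(branch(q(0,0),0,q(0,0)),0,c) =?= branch(A,0,c). Substituting into the earlier binding gives Y1 := q(0,0).
Decompose branch/3: branch(q(0,0),0,q(0,0)) =?= A,  0 =?= 0,  c =?= c.
Bind A := branch(q(0,0),0,q(0,0)); no other remaining equation mentions A.
Delete trivial equation 0 =?= 0.
Delete trivial equation c =?= c.
MGU = { Y1 ↦ q(0,0), S ↦ 0, A ↦ branch(q(0,0),0,q(0,0)) }, so Y1 ↦ q(0,0).

q(0,0)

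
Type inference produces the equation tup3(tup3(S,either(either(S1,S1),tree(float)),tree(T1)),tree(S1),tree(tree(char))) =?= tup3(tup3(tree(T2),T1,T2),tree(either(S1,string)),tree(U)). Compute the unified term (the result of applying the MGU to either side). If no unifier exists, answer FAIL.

FAIL

Decompose tup3/3: tup3(S,either(either(S1,S1),tree(float)),tree(T1)) =?= tup3(tree(T2),T1,T2),  tree(S1) =?= tree(either(S1,string)),  tree(tree(char)) =?= tree(U).
Decompose tup3/3: S =?= tree(T2),  either(either(S1,S1),tree(float)) =?= T1,  tree(T1) =?= T2.
Bind S := tree(T2); no other remaining equation mentions S.
Bind T1 := either(either(S1,S1),tree(float)); substituting into the one remaining equation that mentions T1 gives: tree(either(either(S1,S1),tree(float))) =?= T2.
Bind T2 := tree(either(either(S1,S1),tree(float))); no other remaining equation mentions T2. Substituting into the earlier binding gives S := tree(tree(either(either(S1,S1),tree(float)))).
Decompose tree/1: S1 =?= either(S1,string).
Occurs check fails: S1 occurs in either(S1,string); the equation S1 =?= either(S1,string) has no finite solution.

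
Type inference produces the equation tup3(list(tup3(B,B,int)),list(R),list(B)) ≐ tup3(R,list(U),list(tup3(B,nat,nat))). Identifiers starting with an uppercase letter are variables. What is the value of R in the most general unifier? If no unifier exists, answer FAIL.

FAIL

Decompose tup3/3: list(tup3(B,B,int)) ≐ R,  list(R) ≐ list(U),  list(B) ≐ list(tup3(B,nat,nat)).
Bind R := list(tup3(B,B,int)); substituting into the one remaining equation that mentions R gives: list(list(tup3(B,B,int))) ≐ list(U).
Decompose list/1: list(tup3(B,B,int)) ≐ U.
Bind U := list(tup3(B,B,int)); no other remaining equation mentions U.
Decompose list/1: B ≐ tup3(B,nat,nat).
Occurs check fails: B occurs in tup3(B,nat,nat); the equation B ≐ tup3(B,nat,nat) has no finite solution.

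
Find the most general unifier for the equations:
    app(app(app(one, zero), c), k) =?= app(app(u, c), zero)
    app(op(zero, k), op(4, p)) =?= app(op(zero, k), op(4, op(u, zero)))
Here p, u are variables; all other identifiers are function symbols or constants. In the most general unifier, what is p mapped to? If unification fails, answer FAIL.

FAIL

Decompose app/2: app(app(one, zero), c) =?= app(u, c),  k =?= zero.
Decompose app/2: app(one, zero) =?= u,  c =?= c.
Bind u := app(one, zero); substituting into the one remaining equation that mentions u gives: app(op(zero, k), op(4, p)) =?= app(op(zero, k), op(4, op(app(one, zero), zero))).
Delete trivial equation c =?= c.
Clash: constants k and zero differ; no unifier exists.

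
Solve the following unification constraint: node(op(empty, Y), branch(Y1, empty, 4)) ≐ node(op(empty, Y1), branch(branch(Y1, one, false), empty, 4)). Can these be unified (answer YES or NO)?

NO

Decompose node/2: op(empty, Y) ≐ op(empty, Y1),  branch(Y1, empty, 4) ≐ branch(branch(Y1, one, false), empty, 4).
Decompose op/2: empty ≐ empty,  Y ≐ Y1.
Delete trivial equation empty ≐ empty.
Bind Y := Y1; no other remaining equation mentions Y.
Decompose branch/3: Y1 ≐ branch(Y1, one, false),  empty ≐ empty,  4 ≐ 4.
Occurs check fails: Y1 occurs in branch(Y1, one, false); the equation Y1 ≐ branch(Y1, one, false) has no finite solution.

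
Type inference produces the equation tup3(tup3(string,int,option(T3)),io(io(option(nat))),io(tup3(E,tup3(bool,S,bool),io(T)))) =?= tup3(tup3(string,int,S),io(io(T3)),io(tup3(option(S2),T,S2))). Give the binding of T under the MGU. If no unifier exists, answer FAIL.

Decompose tup3/3: tup3(string,int,option(T3)) =?= tup3(string,int,S),  io(io(option(nat))) =?= io(io(T3)),  io(tup3(E,tup3(bool,S,bool),io(T))) =?= io(tup3(option(S2),T,S2)).
Decompose tup3/3: string =?= string,  int =?= int,  option(T3) =?= S.
Delete trivial equation string =?= string.
Delete trivial equation int =?= int.
Bind S := option(T3); substituting into the one remaining equation that mentions S gives: io(tup3(E,tup3(bool,option(T3),bool),io(T))) =?= io(tup3(option(S2),T,S2)).
Decompose io/1: io(option(nat)) =?= io(T3).
Decompose io/1: option(nat) =?= T3.
Bind T3 := option(nat); substituting into the remaining equation gives: io(tup3(E,tup3(bool,option(option(nat)),bool),io(T))) =?= io(tup3(option(S2),T,S2)). Substituting into the earlier binding gives S := option(option(nat)).
Decompose io/1: tup3(E,tup3(bool,option(option(nat)),bool),io(T)) =?= tup3(option(S2),T,S2).
Decompose tup3/3: E =?= option(S2),  tup3(bool,option(option(nat)),bool) =?= T,  io(T) =?= S2.
Bind E := option(S2); no other remaining equation mentions E.
Bind T := tup3(bool,option(option(nat)),bool); substituting into the remaining equation gives: io(tup3(bool,option(option(nat)),bool)) =?= S2.
Bind S2 := io(tup3(bool,option(option(nat)),bool)). Substituting into the earlier binding gives E := option(io(tup3(bool,option(option(nat)),bool))).
MGU = { S -> option(option(nat)), T3 -> option(nat), E -> option(io(tup3(bool,option(option(nat)),bool))), T -> tup3(bool,option(option(nat)),bool), S2 -> io(tup3(bool,option(option(nat)),bool)) }, so T -> tup3(bool,option(option(nat)),bool).

tup3(bool,option(option(nat)),bool)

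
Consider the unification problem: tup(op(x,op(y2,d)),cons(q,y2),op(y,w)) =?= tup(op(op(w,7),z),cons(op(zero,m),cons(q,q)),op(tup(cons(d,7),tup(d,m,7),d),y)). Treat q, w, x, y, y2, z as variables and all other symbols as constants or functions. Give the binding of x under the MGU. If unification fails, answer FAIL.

op(tup(cons(d,7),tup(d,m,7),d),7)

Decompose tup/3: op(x,op(y2,d)) =?= op(op(w,7),z),  cons(q,y2) =?= cons(op(zero,m),cons(q,q)),  op(y,w) =?= op(tup(cons(d,7),tup(d,m,7),d),y).
Decompose op/2: x =?= op(w,7),  op(y2,d) =?= z.
Bind x := op(w,7); no other remaining equation mentions x.
Bind z := op(y2,d); no other remaining equation mentions z.
Decompose cons/2: q =?= op(zero,m),  y2 =?= cons(q,q).
Bind q := op(zero,m); substituting into the one remaining equation that mentions q gives: y2 =?= cons(op(zero,m),op(zero,m)).
Bind y2 := cons(op(zero,m),op(zero,m)); no other remaining equation mentions y2. Substituting into the earlier binding gives z := op(cons(op(zero,m),op(zero,m)),d).
Decompose op/2: y =?= tup(cons(d,7),tup(d,m,7),d),  w =?= y.
Bind y := tup(cons(d,7),tup(d,m,7),d); substituting into the remaining equation gives: w =?= tup(cons(d,7),tup(d,m,7),d).
Bind w := tup(cons(d,7),tup(d,m,7),d). Substituting into the earlier binding gives x := op(tup(cons(d,7),tup(d,m,7),d),7).
MGU = { x := op(tup(cons(d,7),tup(d,m,7),d),7), z := op(cons(op(zero,m),op(zero,m)),d), q := op(zero,m), y2 := cons(op(zero,m),op(zero,m)), y := tup(cons(d,7),tup(d,m,7),d), w := tup(cons(d,7),tup(d,m,7),d) }, so x := op(tup(cons(d,7),tup(d,m,7),d),7).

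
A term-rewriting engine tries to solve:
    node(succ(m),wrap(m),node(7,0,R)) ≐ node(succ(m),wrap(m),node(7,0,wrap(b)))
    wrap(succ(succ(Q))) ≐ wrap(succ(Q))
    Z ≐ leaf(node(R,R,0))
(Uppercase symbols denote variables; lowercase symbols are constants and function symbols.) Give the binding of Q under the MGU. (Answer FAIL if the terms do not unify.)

FAIL

Decompose node/3: succ(m) ≐ succ(m),  wrap(m) ≐ wrap(m),  node(7,0,R) ≐ node(7,0,wrap(b)).
Delete trivial equation succ(m) ≐ succ(m).
Delete trivial equation wrap(m) ≐ wrap(m).
Decompose node/3: 7 ≐ 7,  0 ≐ 0,  R ≐ wrap(b).
Delete trivial equation 7 ≐ 7.
Delete trivial equation 0 ≐ 0.
Bind R := wrap(b); substituting into the one remaining equation that mentions R gives: Z ≐ leaf(node(wrap(b),wrap(b),0)).
Decompose wrap/1: succ(succ(Q)) ≐ succ(Q).
Decompose succ/1: succ(Q) ≐ Q.
Occurs check fails: Q occurs in succ(Q); the equation Q ≐ succ(Q) has no finite solution.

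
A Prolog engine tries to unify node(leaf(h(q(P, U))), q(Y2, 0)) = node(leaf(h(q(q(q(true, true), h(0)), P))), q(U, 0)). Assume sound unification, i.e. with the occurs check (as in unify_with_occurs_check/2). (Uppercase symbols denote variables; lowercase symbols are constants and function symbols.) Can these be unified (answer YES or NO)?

Decompose node/2: leaf(h(q(P, U))) = leaf(h(q(q(q(true, true), h(0)), P))),  q(Y2, 0) = q(U, 0).
Decompose leaf/1: h(q(P, U)) = h(q(q(q(true, true), h(0)), P)).
Decompose h/1: q(P, U) = q(q(q(true, true), h(0)), P).
Decompose q/2: P = q(q(true, true), h(0)),  U = P.
Bind P := q(q(true, true), h(0)); substituting into the one remaining equation that mentions P gives: U = q(q(true, true), h(0)).
Bind U := q(q(true, true), h(0)); substituting into the remaining equation gives: q(Y2, 0) = q(q(q(true, true), h(0)), 0).
Decompose q/2: Y2 = q(q(true, true), h(0)),  0 = 0.
Bind Y2 := q(q(true, true), h(0)); no other remaining equation mentions Y2.
Delete trivial equation 0 = 0.
No equations remain and no clash or occurs-check failure arose, so a unifier exists.

YES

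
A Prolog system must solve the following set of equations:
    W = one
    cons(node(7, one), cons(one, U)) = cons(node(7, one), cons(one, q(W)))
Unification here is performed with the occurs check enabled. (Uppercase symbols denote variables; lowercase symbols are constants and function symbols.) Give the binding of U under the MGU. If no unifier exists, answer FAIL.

Bind W := one; substituting into the remaining equation gives: cons(node(7, one), cons(one, U)) = cons(node(7, one), cons(one, q(one))).
Decompose cons/2: node(7, one) = node(7, one),  cons(one, U) = cons(one, q(one)).
Delete trivial equation node(7, one) = node(7, one).
Decompose cons/2: one = one,  U = q(one).
Delete trivial equation one = one.
Bind U := q(one).
MGU = { W ↦ one, U ↦ q(one) }, so U ↦ q(one).

q(one)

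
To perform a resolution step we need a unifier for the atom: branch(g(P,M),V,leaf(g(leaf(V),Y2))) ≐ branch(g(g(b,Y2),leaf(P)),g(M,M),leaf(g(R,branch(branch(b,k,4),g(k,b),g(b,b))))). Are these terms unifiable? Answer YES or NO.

YES

Decompose branch/3: g(P,M) ≐ g(g(b,Y2),leaf(P)),  V ≐ g(M,M),  leaf(g(leaf(V),Y2)) ≐ leaf(g(R,branch(branch(b,k,4),g(k,b),g(b,b)))).
Decompose g/2: P ≐ g(b,Y2),  M ≐ leaf(P).
Bind P := g(b,Y2); substituting into the one remaining equation that mentions P gives: M ≐ leaf(g(b,Y2)).
Bind M := leaf(g(b,Y2)); substituting into the one remaining equation that mentions M gives: V ≐ g(leaf(g(b,Y2)),leaf(g(b,Y2))).
Bind V := g(leaf(g(b,Y2)),leaf(g(b,Y2))); substituting into the remaining equation gives: leaf(g(leaf(g(leaf(g(b,Y2)),leaf(g(b,Y2)))),Y2)) ≐ leaf(g(R,branch(branch(b,k,4),g(k,b),g(b,b)))).
Decompose leaf/1: g(leaf(g(leaf(g(b,Y2)),leaf(g(b,Y2)))),Y2) ≐ g(R,branch(branch(b,k,4),g(k,b),g(b,b))).
Decompose g/2: leaf(g(leaf(g(b,Y2)),leaf(g(b,Y2)))) ≐ R,  Y2 ≐ branch(branch(b,k,4),g(k,b),g(b,b)).
Bind R := leaf(g(leaf(g(b,Y2)),leaf(g(b,Y2)))); no other remaining equation mentions R.
Bind Y2 := branch(branch(b,k,4),g(k,b),g(b,b)). Substituting into the earlier bindings gives P := g(b,branch(branch(b,k,4),g(k,b),g(b,b))), M := leaf(g(b,branch(branch(b,k,4),g(k,b),g(b,b)))), V := g(leaf(g(b,branch(branch(b,k,4),g(k,b),g(b,b)))),leaf(g(b,branch(branch(b,k,4),g(k,b),g(b,b))))), R := leaf(g(leaf(g(b,branch(branch(b,k,4),g(k,b),g(b,b)))),leaf(g(b,branch(branch(b,k,4),g(k,b),g(b,b)))))).
No equations remain and no clash or occurs-check failure arose, so a unifier exists.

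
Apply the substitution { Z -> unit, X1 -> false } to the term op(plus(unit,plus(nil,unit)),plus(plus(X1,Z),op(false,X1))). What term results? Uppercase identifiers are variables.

Replace each occurrence of Z with unit.
Replace each occurrence of X1 with false.
Result: op(plus(unit,plus(nil,unit)),plus(plus(false,unit),op(false,false))).

op(plus(unit,plus(nil,unit)),plus(plus(false,unit),op(false,false)))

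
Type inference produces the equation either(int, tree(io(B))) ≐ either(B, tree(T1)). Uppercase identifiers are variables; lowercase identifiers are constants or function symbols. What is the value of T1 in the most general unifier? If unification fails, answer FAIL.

Decompose either/2: int ≐ B,  tree(io(B)) ≐ tree(T1).
Bind B := int; substituting into the remaining equation gives: tree(io(int)) ≐ tree(T1).
Decompose tree/1: io(int) ≐ T1.
Bind T1 := io(int).
MGU = { B := int, T1 := io(int) }, so T1 := io(int).

io(int)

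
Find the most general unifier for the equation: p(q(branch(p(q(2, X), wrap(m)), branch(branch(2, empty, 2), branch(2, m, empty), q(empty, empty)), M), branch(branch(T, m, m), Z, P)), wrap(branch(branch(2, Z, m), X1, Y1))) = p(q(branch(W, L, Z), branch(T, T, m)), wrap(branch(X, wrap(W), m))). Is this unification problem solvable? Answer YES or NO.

Decompose p/2: q(branch(p(q(2, X), wrap(m)), branch(branch(2, empty, 2), branch(2, m, empty), q(empty, empty)), M), branch(branch(T, m, m), Z, P)) = q(branch(W, L, Z), branch(T, T, m)),  wrap(branch(branch(2, Z, m), X1, Y1)) = wrap(branch(X, wrap(W), m)).
Decompose q/2: branch(p(q(2, X), wrap(m)), branch(branch(2, empty, 2), branch(2, m, empty), q(empty, empty)), M) = branch(W, L, Z),  branch(branch(T, m, m), Z, P) = branch(T, T, m).
Decompose branch/3: p(q(2, X), wrap(m)) = W,  branch(branch(2, empty, 2), branch(2, m, empty), q(empty, empty)) = L,  M = Z.
Bind W := p(q(2, X), wrap(m)); substituting into the one remaining equation that mentions W gives: wrap(branch(branch(2, Z, m), X1, Y1)) = wrap(branch(X, wrap(p(q(2, X), wrap(m))), m)).
Bind L := branch(branch(2, empty, 2), branch(2, m, empty), q(empty, empty)); no other remaining equation mentions L.
Bind M := Z; no other remaining equation mentions M.
Decompose branch/3: branch(T, m, m) = T,  Z = T,  P = m.
Occurs check fails: T occurs in branch(T, m, m); the equation T = branch(T, m, m) has no finite solution.

NO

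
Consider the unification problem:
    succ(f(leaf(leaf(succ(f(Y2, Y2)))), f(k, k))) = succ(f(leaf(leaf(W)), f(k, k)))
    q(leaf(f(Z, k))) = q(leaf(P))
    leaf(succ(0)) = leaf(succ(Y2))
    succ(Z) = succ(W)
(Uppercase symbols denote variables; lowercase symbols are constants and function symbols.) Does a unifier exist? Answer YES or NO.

Decompose succ/1: f(leaf(leaf(succ(f(Y2, Y2)))), f(k, k)) = f(leaf(leaf(W)), f(k, k)).
Decompose f/2: leaf(leaf(succ(f(Y2, Y2)))) = leaf(leaf(W)),  f(k, k) = f(k, k).
Decompose leaf/1: leaf(succ(f(Y2, Y2))) = leaf(W).
Decompose leaf/1: succ(f(Y2, Y2)) = W.
Bind W := succ(f(Y2, Y2)); substituting into the one remaining equation that mentions W gives: succ(Z) = succ(succ(f(Y2, Y2))).
Delete trivial equation f(k, k) = f(k, k).
Decompose q/1: leaf(f(Z, k)) = leaf(P).
Decompose leaf/1: f(Z, k) = P.
Bind P := f(Z, k); no other remaining equation mentions P.
Decompose leaf/1: succ(0) = succ(Y2).
Decompose succ/1: 0 = Y2.
Bind Y2 := 0; substituting into the remaining equation gives: succ(Z) = succ(succ(f(0, 0))). Substituting into the earlier binding gives W := succ(f(0, 0)).
Decompose succ/1: Z = succ(f(0, 0)).
Bind Z := succ(f(0, 0)). Substituting into the earlier binding gives P := f(succ(f(0, 0)), k).
No equations remain and no clash or occurs-check failure arose, so a unifier exists.

YES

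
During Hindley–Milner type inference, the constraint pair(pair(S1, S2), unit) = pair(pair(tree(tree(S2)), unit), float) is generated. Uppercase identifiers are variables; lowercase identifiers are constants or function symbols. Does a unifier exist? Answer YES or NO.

Decompose pair/2: pair(S1, S2) = pair(tree(tree(S2)), unit),  unit = float.
Decompose pair/2: S1 = tree(tree(S2)),  S2 = unit.
Bind S1 := tree(tree(S2)); no other remaining equation mentions S1.
Bind S2 := unit; no other remaining equation mentions S2. Substituting into the earlier binding gives S1 := tree(tree(unit)).
Clash: constants unit and float differ; no unifier exists.

NO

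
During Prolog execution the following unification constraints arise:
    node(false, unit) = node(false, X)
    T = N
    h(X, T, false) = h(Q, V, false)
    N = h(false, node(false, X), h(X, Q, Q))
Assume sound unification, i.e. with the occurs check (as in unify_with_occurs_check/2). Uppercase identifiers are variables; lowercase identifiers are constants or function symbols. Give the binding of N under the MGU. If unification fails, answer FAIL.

h(false, node(false, unit), h(unit, unit, unit))

Decompose node/2: false = false,  unit = X.
Delete trivial equation false = false.
Bind X := unit; substituting into the 2 remaining equations that mention X gives: h(unit, T, false) = h(Q, V, false),  N = h(false, node(false, unit), h(unit, Q, Q)).
Bind T := N; substituting into the one remaining equation that mentions T gives: h(unit, N, false) = h(Q, V, false).
Decompose h/3: unit = Q,  N = V,  false = false.
Bind Q := unit; substituting into the one remaining equation that mentions Q gives: N = h(false, node(false, unit), h(unit, unit, unit)).
Bind N := V; substituting into the one remaining equation that mentions N gives: V = h(false, node(false, unit), h(unit, unit, unit)). Substituting into the earlier binding gives T := V.
Delete trivial equation false = false.
Bind V := h(false, node(false, unit), h(unit, unit, unit)). Substituting into the earlier bindings gives T := h(false, node(false, unit), h(unit, unit, unit)), N := h(false, node(false, unit), h(unit, unit, unit)).
MGU = { X ↦ unit, T ↦ h(false, node(false, unit), h(unit, unit, unit)), Q ↦ unit, N ↦ h(false, node(false, unit), h(unit, unit, unit)), V ↦ h(false, node(false, unit), h(unit, unit, unit)) }, so N ↦ h(false, node(false, unit), h(unit, unit, unit)).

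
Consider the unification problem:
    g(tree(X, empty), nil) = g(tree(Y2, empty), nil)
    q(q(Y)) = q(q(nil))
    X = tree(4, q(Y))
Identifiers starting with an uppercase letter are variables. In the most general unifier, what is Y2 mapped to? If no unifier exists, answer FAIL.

tree(4, q(nil))

Decompose g/2: tree(X, empty) = tree(Y2, empty),  nil = nil.
Decompose tree/2: X = Y2,  empty = empty.
Bind X := Y2; substituting into the one remaining equation that mentions X gives: Y2 = tree(4, q(Y)).
Delete trivial equation empty = empty.
Delete trivial equation nil = nil.
Decompose q/1: q(Y) = q(nil).
Decompose q/1: Y = nil.
Bind Y := nil; substituting into the remaining equation gives: Y2 = tree(4, q(nil)).
Bind Y2 := tree(4, q(nil)). Substituting into the earlier binding gives X := tree(4, q(nil)).
MGU = { X := tree(4, q(nil)), Y := nil, Y2 := tree(4, q(nil)) }, so Y2 := tree(4, q(nil)).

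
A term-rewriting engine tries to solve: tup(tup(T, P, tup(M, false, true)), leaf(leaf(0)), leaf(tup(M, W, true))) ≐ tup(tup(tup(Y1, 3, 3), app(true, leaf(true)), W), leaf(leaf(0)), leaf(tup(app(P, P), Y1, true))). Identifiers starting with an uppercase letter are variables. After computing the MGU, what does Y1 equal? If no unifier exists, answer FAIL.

tup(app(app(true, leaf(true)), app(true, leaf(true))), false, true)

Decompose tup/3: tup(T, P, tup(M, false, true)) ≐ tup(tup(Y1, 3, 3), app(true, leaf(true)), W),  leaf(leaf(0)) ≐ leaf(leaf(0)),  leaf(tup(M, W, true)) ≐ leaf(tup(app(P, P), Y1, true)).
Decompose tup/3: T ≐ tup(Y1, 3, 3),  P ≐ app(true, leaf(true)),  tup(M, false, true) ≐ W.
Bind T := tup(Y1, 3, 3); no other remaining equation mentions T.
Bind P := app(true, leaf(true)); substituting into the one remaining equation that mentions P gives: leaf(tup(M, W, true)) ≐ leaf(tup(app(app(true, leaf(true)), app(true, leaf(true))), Y1, true)).
Bind W := tup(M, false, true); substituting into the one remaining equation that mentions W gives: leaf(tup(M, tup(M, false, true), true)) ≐ leaf(tup(app(app(true, leaf(true)), app(true, leaf(true))), Y1, true)).
Delete trivial equation leaf(leaf(0)) ≐ leaf(leaf(0)).
Decompose leaf/1: tup(M, tup(M, false, true), true) ≐ tup(app(app(true, leaf(true)), app(true, leaf(true))), Y1, true).
Decompose tup/3: M ≐ app(app(true, leaf(true)), app(true, leaf(true))),  tup(M, false, true) ≐ Y1,  true ≐ true.
Bind M := app(app(true, leaf(true)), app(true, leaf(true))); substituting into the one remaining equation that mentions M gives: tup(app(app(true, leaf(true)), app(true, leaf(true))), false, true) ≐ Y1. Substituting into the earlier binding gives W := tup(app(app(true, leaf(true)), app(true, leaf(true))), false, true).
Bind Y1 := tup(app(app(true, leaf(true)), app(true, leaf(true))), false, true); no other remaining equation mentions Y1. Substituting into the earlier binding gives T := tup(tup(app(app(true, leaf(true)), app(true, leaf(true))), false, true), 3, 3).
Delete trivial equation true ≐ true.
MGU = { T := tup(tup(app(app(true, leaf(true)), app(true, leaf(true))), false, true), 3, 3), P := app(true, leaf(true)), W := tup(app(app(true, leaf(true)), app(true, leaf(true))), false, true), M := app(app(true, leaf(true)), app(true, leaf(true))), Y1 := tup(app(app(true, leaf(true)), app(true, leaf(true))), false, true) }, so Y1 := tup(app(app(true, leaf(true)), app(true, leaf(true))), false, true).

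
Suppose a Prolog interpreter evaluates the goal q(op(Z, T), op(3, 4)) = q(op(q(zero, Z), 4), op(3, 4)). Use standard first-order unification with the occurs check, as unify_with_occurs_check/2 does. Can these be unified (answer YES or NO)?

NO

Decompose q/2: op(Z, T) = op(q(zero, Z), 4),  op(3, 4) = op(3, 4).
Decompose op/2: Z = q(zero, Z),  T = 4.
Occurs check fails: Z occurs in q(zero, Z); the equation Z = q(zero, Z) has no finite solution.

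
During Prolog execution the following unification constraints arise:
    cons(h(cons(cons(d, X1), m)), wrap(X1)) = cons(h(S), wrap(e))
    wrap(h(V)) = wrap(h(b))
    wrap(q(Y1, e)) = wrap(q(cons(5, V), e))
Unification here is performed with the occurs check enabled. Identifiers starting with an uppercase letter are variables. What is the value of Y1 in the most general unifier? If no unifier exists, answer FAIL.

cons(5, b)

Decompose cons/2: h(cons(cons(d, X1), m)) = h(S),  wrap(X1) = wrap(e).
Decompose h/1: cons(cons(d, X1), m) = S.
Bind S := cons(cons(d, X1), m); no other remaining equation mentions S.
Decompose wrap/1: X1 = e.
Bind X1 := e; no other remaining equation mentions X1. Substituting into the earlier binding gives S := cons(cons(d, e), m).
Decompose wrap/1: h(V) = h(b).
Decompose h/1: V = b.
Bind V := b; substituting into the remaining equation gives: wrap(q(Y1, e)) = wrap(q(cons(5, b), e)).
Decompose wrap/1: q(Y1, e) = q(cons(5, b), e).
Decompose q/2: Y1 = cons(5, b),  e = e.
Bind Y1 := cons(5, b); no other remaining equation mentions Y1.
Delete trivial equation e = e.
MGU = { S ↦ cons(cons(d, e), m), X1 ↦ e, V ↦ b, Y1 ↦ cons(5, b) }, so Y1 ↦ cons(5, b).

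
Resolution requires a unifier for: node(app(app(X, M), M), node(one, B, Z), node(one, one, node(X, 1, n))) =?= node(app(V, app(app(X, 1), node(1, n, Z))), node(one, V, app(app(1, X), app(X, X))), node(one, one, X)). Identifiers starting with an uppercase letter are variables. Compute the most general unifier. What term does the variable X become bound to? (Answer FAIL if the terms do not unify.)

Decompose node/3: app(app(X, M), M) =?= app(V, app(app(X, 1), node(1, n, Z))),  node(one, B, Z) =?= node(one, V, app(app(1, X), app(X, X))),  node(one, one, node(X, 1, n)) =?= node(one, one, X).
Decompose app/2: app(X, M) =?= V,  M =?= app(app(X, 1), node(1, n, Z)).
Bind V := app(X, M); substituting into the one remaining equation that mentions V gives: node(one, B, Z) =?= node(one, app(X, M), app(app(1, X), app(X, X))).
Bind M := app(app(X, 1), node(1, n, Z)); substituting into the one remaining equation that mentions M gives: node(one, B, Z) =?= node(one, app(X, app(app(X, 1), node(1, n, Z))), app(app(1, X), app(X, X))). Substituting into the earlier binding gives V := app(X, app(app(X, 1), node(1, n, Z))).
Decompose node/3: one =?= one,  B =?= app(X, app(app(X, 1), node(1, n, Z))),  Z =?= app(app(1, X), app(X, X)).
Delete trivial equation one =?= one.
Bind B := app(X, app(app(X, 1), node(1, n, Z))); no other remaining equation mentions B.
Bind Z := app(app(1, X), app(X, X)); no other remaining equation mentions Z. Substituting into the earlier bindings gives V := app(X, app(app(X, 1), node(1, n, app(app(1, X), app(X, X))))), M := app(app(X, 1), node(1, n, app(app(1, X), app(X, X)))), B := app(X, app(app(X, 1), node(1, n, app(app(1, X), app(X, X))))).
Decompose node/3: one =?= one,  one =?= one,  node(X, 1, n) =?= X.
Delete trivial equation one =?= one.
Delete trivial equation one =?= one.
Occurs check fails: X occurs in node(X, 1, n); the equation X =?= node(X, 1, n) has no finite solution.

FAIL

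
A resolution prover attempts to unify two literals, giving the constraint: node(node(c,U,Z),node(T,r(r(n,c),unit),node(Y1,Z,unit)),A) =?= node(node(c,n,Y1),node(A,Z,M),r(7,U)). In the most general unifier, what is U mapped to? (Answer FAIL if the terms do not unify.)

n

Decompose node/3: node(c,U,Z) =?= node(c,n,Y1),  node(T,r(r(n,c),unit),node(Y1,Z,unit)) =?= node(A,Z,M),  A =?= r(7,U).
Decompose node/3: c =?= c,  U =?= n,  Z =?= Y1.
Delete trivial equation c =?= c.
Bind U := n; substituting into the one remaining equation that mentions U gives: A =?= r(7,n).
Bind Z := Y1; substituting into the one remaining equation that mentions Z gives: node(T,r(r(n,c),unit),node(Y1,Y1,unit)) =?= node(A,Y1,M).
Decompose node/3: T =?= A,  r(r(n,c),unit) =?= Y1,  node(Y1,Y1,unit) =?= M.
Bind T := A; no other remaining equation mentions T.
Bind Y1 := r(r(n,c),unit); substituting into the one remaining equation that mentions Y1 gives: node(r(r(n,c),unit),r(r(n,c),unit),unit) =?= M. Substituting into the earlier binding gives Z := r(r(n,c),unit).
Bind M := node(r(r(n,c),unit),r(r(n,c),unit),unit); no other remaining equation mentions M.
Bind A := r(7,n). Substituting into the earlier binding gives T := r(7,n).
MGU = { U := n, Z := r(r(n,c),unit), T := r(7,n), Y1 := r(r(n,c),unit), M := node(r(r(n,c),unit),r(r(n,c),unit),unit), A := r(7,n) }, so U := n.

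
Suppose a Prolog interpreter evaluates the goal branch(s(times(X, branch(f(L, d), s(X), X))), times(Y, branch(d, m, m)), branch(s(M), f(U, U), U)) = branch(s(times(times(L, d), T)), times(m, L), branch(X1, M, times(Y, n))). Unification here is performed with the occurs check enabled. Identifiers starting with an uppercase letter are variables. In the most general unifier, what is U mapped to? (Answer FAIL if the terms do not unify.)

times(m, n)

Decompose branch/3: s(times(X, branch(f(L, d), s(X), X))) = s(times(times(L, d), T)),  times(Y, branch(d, m, m)) = times(m, L),  branch(s(M), f(U, U), U) = branch(X1, M, times(Y, n)).
Decompose s/1: times(X, branch(f(L, d), s(X), X)) = times(times(L, d), T).
Decompose times/2: X = times(L, d),  branch(f(L, d), s(X), X) = T.
Bind X := times(L, d); substituting into the one remaining equation that mentions X gives: branch(f(L, d), s(times(L, d)), times(L, d)) = T.
Bind T := branch(f(L, d), s(times(L, d)), times(L, d)); no other remaining equation mentions T.
Decompose times/2: Y = m,  branch(d, m, m) = L.
Bind Y := m; substituting into the one remaining equation that mentions Y gives: branch(s(M), f(U, U), U) = branch(X1, M, times(m, n)).
Bind L := branch(d, m, m); no other remaining equation mentions L. Substituting into the earlier bindings gives X := times(branch(d, m, m), d), T := branch(f(branch(d, m, m), d), s(times(branch(d, m, m), d)), times(branch(d, m, m), d)).
Decompose branch/3: s(M) = X1,  f(U, U) = M,  U = times(m, n).
Bind X1 := s(M); no other remaining equation mentions X1.
Bind M := f(U, U); no other remaining equation mentions M. Substituting into the earlier binding gives X1 := s(f(U, U)).
Bind U := times(m, n). Substituting into the earlier bindings gives X1 := s(f(times(m, n), times(m, n))), M := f(times(m, n), times(m, n)).
MGU = { X ↦ times(branch(d, m, m), d), T ↦ branch(f(branch(d, m, m), d), s(times(branch(d, m, m), d)), times(branch(d, m, m), d)), Y ↦ m, L ↦ branch(d, m, m), X1 ↦ s(f(times(m, n), times(m, n))), M ↦ f(times(m, n), times(m, n)), U ↦ times(m, n) }, so U ↦ times(m, n).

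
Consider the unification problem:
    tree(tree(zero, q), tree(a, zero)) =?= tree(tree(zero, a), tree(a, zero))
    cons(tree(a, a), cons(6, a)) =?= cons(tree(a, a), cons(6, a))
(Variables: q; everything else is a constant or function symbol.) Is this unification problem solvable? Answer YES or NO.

YES

Decompose tree/2: tree(zero, q) =?= tree(zero, a),  tree(a, zero) =?= tree(a, zero).
Decompose tree/2: zero =?= zero,  q =?= a.
Delete trivial equation zero =?= zero.
Bind q := a; no other remaining equation mentions q.
Delete trivial equation tree(a, zero) =?= tree(a, zero).
Delete trivial equation cons(tree(a, a), cons(6, a)) =?= cons(tree(a, a), cons(6, a)).
No equations remain and no clash or occurs-check failure arose, so a unifier exists.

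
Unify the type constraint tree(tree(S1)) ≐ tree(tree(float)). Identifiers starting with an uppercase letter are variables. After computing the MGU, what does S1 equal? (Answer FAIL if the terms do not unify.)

float

Decompose tree/1: tree(S1) ≐ tree(float).
Decompose tree/1: S1 ≐ float.
Bind S1 := float.
MGU = { S1 -> float }, so S1 -> float.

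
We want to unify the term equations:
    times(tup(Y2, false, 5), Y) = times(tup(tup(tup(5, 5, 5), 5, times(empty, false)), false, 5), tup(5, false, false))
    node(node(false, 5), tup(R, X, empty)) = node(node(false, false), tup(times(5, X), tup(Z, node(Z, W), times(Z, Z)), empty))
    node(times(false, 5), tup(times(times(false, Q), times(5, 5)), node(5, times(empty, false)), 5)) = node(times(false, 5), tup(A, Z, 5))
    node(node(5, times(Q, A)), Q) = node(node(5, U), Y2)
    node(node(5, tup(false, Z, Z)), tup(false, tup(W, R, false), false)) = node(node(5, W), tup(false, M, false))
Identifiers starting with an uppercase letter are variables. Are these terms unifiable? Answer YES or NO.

Decompose times/2: tup(Y2, false, 5) = tup(tup(tup(5, 5, 5), 5, times(empty, false)), false, 5),  Y = tup(5, false, false).
Decompose tup/3: Y2 = tup(tup(5, 5, 5), 5, times(empty, false)),  false = false,  5 = 5.
Bind Y2 := tup(tup(5, 5, 5), 5, times(empty, false)); substituting into the one remaining equation that mentions Y2 gives: node(node(5, times(Q, A)), Q) = node(node(5, U), tup(tup(5, 5, 5), 5, times(empty, false))).
Delete trivial equation false = false.
Delete trivial equation 5 = 5.
Bind Y := tup(5, false, false); no other remaining equation mentions Y.
Decompose node/2: node(false, 5) = node(false, false),  tup(R, X, empty) = tup(times(5, X), tup(Z, node(Z, W), times(Z, Z)), empty).
Decompose node/2: false = false,  5 = false.
Delete trivial equation false = false.
Clash: constants 5 and false differ; no unifier exists.

NO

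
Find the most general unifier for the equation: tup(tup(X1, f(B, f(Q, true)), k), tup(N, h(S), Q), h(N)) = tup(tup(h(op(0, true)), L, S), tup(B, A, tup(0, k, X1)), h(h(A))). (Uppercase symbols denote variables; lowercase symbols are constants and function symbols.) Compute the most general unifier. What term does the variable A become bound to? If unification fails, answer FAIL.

Decompose tup/3: tup(X1, f(B, f(Q, true)), k) = tup(h(op(0, true)), L, S),  tup(N, h(S), Q) = tup(B, A, tup(0, k, X1)),  h(N) = h(h(A)).
Decompose tup/3: X1 = h(op(0, true)),  f(B, f(Q, true)) = L,  k = S.
Bind X1 := h(op(0, true)); substituting into the one remaining equation that mentions X1 gives: tup(N, h(S), Q) = tup(B, A, tup(0, k, h(op(0, true)))).
Bind L := f(B, f(Q, true)); no other remaining equation mentions L.
Bind S := k; substituting into the one remaining equation that mentions S gives: tup(N, h(k), Q) = tup(B, A, tup(0, k, h(op(0, true)))).
Decompose tup/3: N = B,  h(k) = A,  Q = tup(0, k, h(op(0, true))).
Bind N := B; substituting into the one remaining equation that mentions N gives: h(B) = h(h(A)).
Bind A := h(k); substituting into the one remaining equation that mentions A gives: h(B) = h(h(h(k))).
Bind Q := tup(0, k, h(op(0, true))); no other remaining equation mentions Q. Substituting into the earlier binding gives L := f(B, f(tup(0, k, h(op(0, true))), true)).
Decompose h/1: B = h(h(k)).
Bind B := h(h(k)). Substituting into the earlier bindings gives L := f(h(h(k)), f(tup(0, k, h(op(0, true))), true)), N := h(h(k)).
MGU = { X1 := h(op(0, true)), L := f(h(h(k)), f(tup(0, k, h(op(0, true))), true)), S := k, N := h(h(k)), A := h(k), Q := tup(0, k, h(op(0, true))), B := h(h(k)) }, so A := h(k).

h(k)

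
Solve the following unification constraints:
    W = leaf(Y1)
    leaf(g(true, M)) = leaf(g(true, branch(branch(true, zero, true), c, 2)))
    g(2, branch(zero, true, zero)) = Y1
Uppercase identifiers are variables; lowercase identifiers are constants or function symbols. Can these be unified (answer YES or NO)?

YES

Bind W := leaf(Y1); no other remaining equation mentions W.
Decompose leaf/1: g(true, M) = g(true, branch(branch(true, zero, true), c, 2)).
Decompose g/2: true = true,  M = branch(branch(true, zero, true), c, 2).
Delete trivial equation true = true.
Bind M := branch(branch(true, zero, true), c, 2); no other remaining equation mentions M.
Bind Y1 := g(2, branch(zero, true, zero)). Substituting into the earlier binding gives W := leaf(g(2, branch(zero, true, zero))).
No equations remain and no clash or occurs-check failure arose, so a unifier exists.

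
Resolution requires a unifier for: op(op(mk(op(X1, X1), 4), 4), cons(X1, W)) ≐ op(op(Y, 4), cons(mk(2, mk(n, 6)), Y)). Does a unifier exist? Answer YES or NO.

Decompose op/2: op(mk(op(X1, X1), 4), 4) ≐ op(Y, 4),  cons(X1, W) ≐ cons(mk(2, mk(n, 6)), Y).
Decompose op/2: mk(op(X1, X1), 4) ≐ Y,  4 ≐ 4.
Bind Y := mk(op(X1, X1), 4); substituting into the one remaining equation that mentions Y gives: cons(X1, W) ≐ cons(mk(2, mk(n, 6)), mk(op(X1, X1), 4)).
Delete trivial equation 4 ≐ 4.
Decompose cons/2: X1 ≐ mk(2, mk(n, 6)),  W ≐ mk(op(X1, X1), 4).
Bind X1 := mk(2, mk(n, 6)); substituting into the remaining equation gives: W ≐ mk(op(mk(2, mk(n, 6)), mk(2, mk(n, 6))), 4). Substituting into the earlier binding gives Y := mk(op(mk(2, mk(n, 6)), mk(2, mk(n, 6))), 4).
Bind W := mk(op(mk(2, mk(n, 6)), mk(2, mk(n, 6))), 4).
No equations remain and no clash or occurs-check failure arose, so a unifier exists.

YES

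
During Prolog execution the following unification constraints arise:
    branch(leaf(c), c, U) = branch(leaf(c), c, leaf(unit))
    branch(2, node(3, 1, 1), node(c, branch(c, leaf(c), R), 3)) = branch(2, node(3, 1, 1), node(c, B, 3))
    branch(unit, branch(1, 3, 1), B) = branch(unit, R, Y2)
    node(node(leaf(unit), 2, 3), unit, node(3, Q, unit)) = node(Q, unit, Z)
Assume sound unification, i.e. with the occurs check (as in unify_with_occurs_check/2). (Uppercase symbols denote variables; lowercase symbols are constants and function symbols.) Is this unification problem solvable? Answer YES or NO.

YES

Decompose branch/3: leaf(c) = leaf(c),  c = c,  U = leaf(unit).
Delete trivial equation leaf(c) = leaf(c).
Delete trivial equation c = c.
Bind U := leaf(unit); no other remaining equation mentions U.
Decompose branch/3: 2 = 2,  node(3, 1, 1) = node(3, 1, 1),  node(c, branch(c, leaf(c), R), 3) = node(c, B, 3).
Delete trivial equation 2 = 2.
Delete trivial equation node(3, 1, 1) = node(3, 1, 1).
Decompose node/3: c = c,  branch(c, leaf(c), R) = B,  3 = 3.
Delete trivial equation c = c.
Bind B := branch(c, leaf(c), R); substituting into the one remaining equation that mentions B gives: branch(unit, branch(1, 3, 1), branch(c, leaf(c), R)) = branch(unit, R, Y2).
Delete trivial equation 3 = 3.
Decompose branch/3: unit = unit,  branch(1, 3, 1) = R,  branch(c, leaf(c), R) = Y2.
Delete trivial equation unit = unit.
Bind R := branch(1, 3, 1); substituting into the one remaining equation that mentions R gives: branch(c, leaf(c), branch(1, 3, 1)) = Y2. Substituting into the earlier binding gives B := branch(c, leaf(c), branch(1, 3, 1)).
Bind Y2 := branch(c, leaf(c), branch(1, 3, 1)); no other remaining equation mentions Y2.
Decompose node/3: node(leaf(unit), 2, 3) = Q,  unit = unit,  node(3, Q, unit) = Z.
Bind Q := node(leaf(unit), 2, 3); substituting into the one remaining equation that mentions Q gives: node(3, node(leaf(unit), 2, 3), unit) = Z.
Delete trivial equation unit = unit.
Bind Z := node(3, node(leaf(unit), 2, 3), unit).
No equations remain and no clash or occurs-check failure arose, so a unifier exists.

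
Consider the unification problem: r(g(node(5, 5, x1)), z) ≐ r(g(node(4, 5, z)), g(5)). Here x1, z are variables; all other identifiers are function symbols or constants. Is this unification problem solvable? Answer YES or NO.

Decompose r/2: g(node(5, 5, x1)) ≐ g(node(4, 5, z)),  z ≐ g(5).
Decompose g/1: node(5, 5, x1) ≐ node(4, 5, z).
Decompose node/3: 5 ≐ 4,  5 ≐ 5,  x1 ≐ z.
Clash: constants 5 and 4 differ; no unifier exists.

NO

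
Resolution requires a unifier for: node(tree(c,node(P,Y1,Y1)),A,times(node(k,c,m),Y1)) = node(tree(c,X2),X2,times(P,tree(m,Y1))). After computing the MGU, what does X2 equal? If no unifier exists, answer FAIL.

FAIL

Decompose node/3: tree(c,node(P,Y1,Y1)) = tree(c,X2),  A = X2,  times(node(k,c,m),Y1) = times(P,tree(m,Y1)).
Decompose tree/2: c = c,  node(P,Y1,Y1) = X2.
Delete trivial equation c = c.
Bind X2 := node(P,Y1,Y1); substituting into the one remaining equation that mentions X2 gives: A = node(P,Y1,Y1).
Bind A := node(P,Y1,Y1); no other remaining equation mentions A.
Decompose times/2: node(k,c,m) = P,  Y1 = tree(m,Y1).
Bind P := node(k,c,m); no other remaining equation mentions P. Substituting into the earlier bindings gives X2 := node(node(k,c,m),Y1,Y1), A := node(node(k,c,m),Y1,Y1).
Occurs check fails: Y1 occurs in tree(m,Y1); the equation Y1 = tree(m,Y1) has no finite solution.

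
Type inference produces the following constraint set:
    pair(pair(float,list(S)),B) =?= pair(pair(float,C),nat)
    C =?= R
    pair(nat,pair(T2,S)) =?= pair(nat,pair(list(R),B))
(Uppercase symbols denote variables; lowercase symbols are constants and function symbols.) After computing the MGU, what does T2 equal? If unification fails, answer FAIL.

Decompose pair/2: pair(float,list(S)) =?= pair(float,C),  B =?= nat.
Decompose pair/2: float =?= float,  list(S) =?= C.
Delete trivial equation float =?= float.
Bind C := list(S); substituting into the one remaining equation that mentions C gives: list(S) =?= R.
Bind B := nat; substituting into the one remaining equation that mentions B gives: pair(nat,pair(T2,S)) =?= pair(nat,pair(list(R),nat)).
Bind R := list(S); substituting into the remaining equation gives: pair(nat,pair(T2,S)) =?= pair(nat,pair(list(list(S)),nat)).
Decompose pair/2: nat =?= nat,  pair(T2,S) =?= pair(list(list(S)),nat).
Delete trivial equation nat =?= nat.
Decompose pair/2: T2 =?= list(list(S)),  S =?= nat.
Bind T2 := list(list(S)); no other remaining equation mentions T2.
Bind S := nat. Substituting into the earlier bindings gives C := list(nat), R := list(nat), T2 := list(list(nat)).
MGU = { C ↦ list(nat), B ↦ nat, R ↦ list(nat), T2 ↦ list(list(nat)), S ↦ nat }, so T2 ↦ list(list(nat)).

list(list(nat))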